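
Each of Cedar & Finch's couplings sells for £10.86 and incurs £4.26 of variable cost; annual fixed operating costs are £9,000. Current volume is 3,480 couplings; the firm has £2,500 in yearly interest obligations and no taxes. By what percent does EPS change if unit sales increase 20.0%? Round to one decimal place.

+40.1%

Total contribution margin = 3,480 × £6.60 = £22,968.00.
EBIT = £22,968.00 − £9,000 = £13,968.00.
After interest of £2,500.00, pre-tax earnings = £11,468.00.
DCL = total CM / (EBIT − I) = £22,968.00 / £11,468.00 = 2.0028.
EPS therefore changes by 2.0028 × (+20.0%) = +40.1%.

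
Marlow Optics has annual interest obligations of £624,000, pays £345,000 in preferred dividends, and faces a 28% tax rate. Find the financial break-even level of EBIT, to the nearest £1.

£1,103,167

Grossing the preferred dividend up to pre-tax terms: £345,000 / (1 − 0.28) = £479,166.67.
Financial break-even EBIT = interest + D_p ÷ (1 − t) = £624,000 + £479,166.67 = £1,103,166.67.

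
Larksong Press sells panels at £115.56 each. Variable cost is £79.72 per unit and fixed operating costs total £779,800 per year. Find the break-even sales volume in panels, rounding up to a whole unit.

21,758 panels

Each unit contributes £115.56 − £79.72 = £35.84.
Units to break even: £779,800 ÷ £35.84 = 21,757.81, rounded up to 21,758.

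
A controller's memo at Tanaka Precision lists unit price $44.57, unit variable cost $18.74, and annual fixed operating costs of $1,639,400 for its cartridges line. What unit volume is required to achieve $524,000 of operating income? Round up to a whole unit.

Unit CM = price − variable cost = $44.57 − $18.74 = $25.83.
Need Q such that Q × $25.83 − $1,639,400 = $524,000, i.e. Q = $2,163,400 / $25.83 = 83,755.32 → 83,756.

83,756 cartridges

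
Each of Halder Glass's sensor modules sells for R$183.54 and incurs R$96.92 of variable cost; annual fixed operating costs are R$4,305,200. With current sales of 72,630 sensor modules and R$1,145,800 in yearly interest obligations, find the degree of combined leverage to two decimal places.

7.49

Total contribution margin = 72,630 × R$86.62 = R$6,291,210.60.
Operating income = contribution − fixed costs = R$6,291,210.60 − R$4,305,200 = R$1,986,010.60. Interest = R$1,145,800.00, so EBIT − I = R$840,210.60.
DCL = contribution ÷ (EBIT − I) = R$6,291,210.60 ÷ R$840,210.60 = 7.4877.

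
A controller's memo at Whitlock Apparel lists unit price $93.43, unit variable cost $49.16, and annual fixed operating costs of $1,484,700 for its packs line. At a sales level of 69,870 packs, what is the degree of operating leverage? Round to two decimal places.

Total contribution margin = 69,870 × $44.27 = $3,093,144.90.
Subtracting fixed costs: EBIT = $3,093,144.90 − $1,484,700 = $1,608,444.90.
DOL = contribution ÷ EBIT = $3,093,144.90 ÷ $1,608,444.90 = 1.9231.

1.92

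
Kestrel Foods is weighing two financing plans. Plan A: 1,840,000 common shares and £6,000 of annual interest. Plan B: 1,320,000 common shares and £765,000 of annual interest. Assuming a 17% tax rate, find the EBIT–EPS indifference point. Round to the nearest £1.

£2,691,692

Set EPS_A = EPS_B: (EBIT − £6,000)(1 − 0.17) ÷ 1,840,000 = (EBIT − £765,000)(1 − 0.17) ÷ 1,320,000.
The (1 − t) factor cancels: (EBIT − 6,000) × 1,320,000 = (EBIT − 765,000) × 1,840,000.
Solving, EBIT = (765,000·1,840,000 − 6,000·1,320,000) / (1,840,000 − 1,320,000) = 1,399,680,000,000 / 520,000 = 2,691,692.31.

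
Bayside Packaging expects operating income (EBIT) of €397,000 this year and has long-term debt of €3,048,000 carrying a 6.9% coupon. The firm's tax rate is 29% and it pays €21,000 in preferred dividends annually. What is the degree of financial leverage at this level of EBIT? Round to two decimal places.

Interest = €210,312.00.
Pre-tax preferred-dividend burden = €21,000 ÷ (1 − 0.29) = €29,577.46.
DFL = EBIT ÷ [EBIT − I − D_p/(1−t)] = €397,000 ÷ [€397,000 − €210,312.00 − €29,577.46] = €397,000 ÷ €157,110.54 = 2.5269.

2.53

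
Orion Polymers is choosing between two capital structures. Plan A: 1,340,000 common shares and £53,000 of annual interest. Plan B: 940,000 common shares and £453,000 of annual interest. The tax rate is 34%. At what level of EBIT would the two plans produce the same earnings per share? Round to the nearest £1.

Set EPS_A = EPS_B: (EBIT − £53,000)(1 − 0.34) ÷ 1,340,000 = (EBIT − £453,000)(1 − 0.34) ÷ 940,000.
Cancelling (1 − t) and cross-multiplying: 940,000·(EBIT − 53,000) = 1,340,000·(EBIT − 453,000).
EBIT × (1,340,000 − 940,000) = 453,000 × 1,340,000 − 53,000 × 940,000 = 557,200,000,000, so EBIT = 557,200,000,000 ÷ 400,000 = 1,393,000.00.

£1,393,000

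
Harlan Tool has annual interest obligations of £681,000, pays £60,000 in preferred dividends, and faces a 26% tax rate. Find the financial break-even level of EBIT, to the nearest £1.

Grossing the preferred dividend up to pre-tax terms: £60,000 / (1 − 0.26) = £81,081.08.
EPS = 0 when EBIT covers interest plus the pre-tax preferred burden: £681,000 + £81,081.08 = £762,081.08.

£762,081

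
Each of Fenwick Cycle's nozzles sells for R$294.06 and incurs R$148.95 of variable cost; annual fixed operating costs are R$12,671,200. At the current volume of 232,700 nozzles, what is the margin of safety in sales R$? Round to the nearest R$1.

Unit CM = price − variable cost = R$294.06 − R$148.95 = R$145.11. Break-even units = R$12,671,200 ÷ R$145.11 = 87,321.34; break-even revenue = 87,321.34 × R$294.06 = R$25,677,713.95.
Actual sales revenue = 232,700 × R$294.06 = R$68,427,762.00.
Margin of safety = R$68,427,762.00 − R$25,677,713.95 = R$42,750,048.

R$42,750,048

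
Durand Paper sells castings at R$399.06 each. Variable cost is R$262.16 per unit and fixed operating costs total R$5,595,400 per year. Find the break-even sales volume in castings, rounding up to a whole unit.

40,873 castings

Contribution margin per unit = R$399.06 − R$262.16 = R$136.90.
Units to break even: R$5,595,400 ÷ R$136.90 = 40,872.17, rounded up to 40,873.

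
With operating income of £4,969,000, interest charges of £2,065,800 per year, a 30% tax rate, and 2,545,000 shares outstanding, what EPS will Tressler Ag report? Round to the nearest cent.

Pre-tax income = £4,969,000 − £2,065,800.00 = £2,903,200.00.
After tax at 30%: net income = £2,903,200.00 × 0.70 = £2,032,240.00.
Per share: £2,032,240.00 / 2,545,000 shares = £0.80.

£0.80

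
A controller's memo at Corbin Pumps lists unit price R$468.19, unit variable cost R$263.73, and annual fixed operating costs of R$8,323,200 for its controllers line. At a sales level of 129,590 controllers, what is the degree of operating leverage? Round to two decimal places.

Contribution at this volume is 129,590 × R$204.46 = R$26,495,971.40.
Subtracting fixed costs: EBIT = R$26,495,971.40 − R$8,323,200 = R$18,172,771.40.
DOL = contribution ÷ EBIT = R$26,495,971.40 ÷ R$18,172,771.40 = 1.4580.

1.46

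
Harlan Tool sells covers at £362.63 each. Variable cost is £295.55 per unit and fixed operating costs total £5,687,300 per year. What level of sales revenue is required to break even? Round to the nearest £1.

Contribution margin per unit = £362.63 − £295.55 = £67.08, a CM ratio of £67.08 ÷ £362.63 = 0.1850.
Break-even sales = FC ÷ CM ratio = £5,687,300 × £362.63 / £67.08 = £30,745,164.

£30,745,164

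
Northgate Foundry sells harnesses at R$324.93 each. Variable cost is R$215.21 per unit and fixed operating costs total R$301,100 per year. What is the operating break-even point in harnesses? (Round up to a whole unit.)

2,745 harnesses

Each unit contributes R$324.93 − R$215.21 = R$109.72.
Units to break even: R$301,100 ÷ R$109.72 = 2,744.26, rounded up to 2,745.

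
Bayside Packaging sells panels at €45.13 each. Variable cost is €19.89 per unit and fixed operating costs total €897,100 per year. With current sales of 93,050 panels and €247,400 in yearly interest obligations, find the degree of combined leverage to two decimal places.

1.95

Total contribution margin = 93,050 × €25.24 = €2,348,582.00.
Subtracting fixed costs: EBIT = €2,348,582.00 − €897,100 = €1,451,482.00. Interest = €247,400.00, so EBIT − I = €1,204,082.00.
DCL = contribution ÷ (EBIT − I) = €2,348,582.00 ÷ €1,204,082.00 = 1.9505.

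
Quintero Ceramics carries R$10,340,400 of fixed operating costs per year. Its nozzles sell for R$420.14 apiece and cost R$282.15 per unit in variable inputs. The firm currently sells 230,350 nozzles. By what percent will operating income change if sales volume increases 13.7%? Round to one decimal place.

At 230,350 units, contribution = 230,350 × R$137.99 = R$31,785,996.50.
Subtracting fixed costs: EBIT = R$31,785,996.50 − R$10,340,400 = R$21,445,596.50.
So DOL = total CM / EBIT = R$31,785,996.50 / R$21,445,596.50 = 1.4822.
%ΔEBIT = DOL × %ΔSales = 1.4822 × +13.7% = +20.3%.

+20.3%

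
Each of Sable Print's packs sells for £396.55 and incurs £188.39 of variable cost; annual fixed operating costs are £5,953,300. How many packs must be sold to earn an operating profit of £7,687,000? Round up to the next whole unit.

65,528 packs

Each unit contributes £396.55 − £188.39 = £208.16.
Units = (FC + target) / CM = (£5,953,300 + £7,687,000) / £208.16 = 65,527.96, so 65,528 packs.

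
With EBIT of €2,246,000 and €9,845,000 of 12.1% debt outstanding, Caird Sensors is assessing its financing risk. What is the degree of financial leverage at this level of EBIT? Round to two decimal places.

2.13

Annual interest charges come to €1,191,245.00.
Degree of financial leverage = EBIT / (EBIT − interest) = €2,246,000 / €1,054,755.00 = 2.1294.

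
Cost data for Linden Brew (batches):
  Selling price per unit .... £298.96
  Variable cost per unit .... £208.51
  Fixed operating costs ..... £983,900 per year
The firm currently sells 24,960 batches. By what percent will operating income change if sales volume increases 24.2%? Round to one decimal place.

At 24,960 units, contribution = 24,960 × £90.45 = £2,257,632.00.
Subtracting fixed costs: EBIT = £2,257,632.00 − £983,900 = £1,273,732.00.
Degree of operating leverage = £2,257,632.00 / £1,273,732.00 = 1.7725.
%ΔEBIT = DOL × %ΔSales = 1.7725 × +24.2% = +42.9%.

+42.9%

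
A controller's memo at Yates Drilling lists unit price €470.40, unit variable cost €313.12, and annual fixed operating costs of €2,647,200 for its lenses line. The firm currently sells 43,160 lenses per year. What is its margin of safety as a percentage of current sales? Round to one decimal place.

61.0%

Unit CM = price − variable cost = €470.40 − €313.12 = €157.28. Break-even units = €2,647,200 ÷ €157.28 = 16,831.13; break-even revenue = 16,831.13 × €470.40 = €7,917,363.17.
Current sales = 43,160 × €470.40 = €20,302,464.00.
Margin of safety = (€20,302,464.00 − €7,917,363.17) ÷ €20,302,464.00 = 61.0%.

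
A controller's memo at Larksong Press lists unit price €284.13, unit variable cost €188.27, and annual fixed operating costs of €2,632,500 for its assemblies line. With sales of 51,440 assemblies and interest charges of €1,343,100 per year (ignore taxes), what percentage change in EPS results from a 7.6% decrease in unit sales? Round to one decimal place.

-39.2%

Total contribution margin = 51,440 × €95.86 = €4,931,038.40.
Operating income = contribution − fixed costs = €4,931,038.40 − €2,632,500 = €2,298,538.40.
Interest = €1,343,100.00, so EBIT − I = €955,438.40.
DCL = total CM / (EBIT − I) = €4,931,038.40 / €955,438.40 = 5.1610.
EPS therefore changes by 5.1610 × (-7.6%) = -39.2%.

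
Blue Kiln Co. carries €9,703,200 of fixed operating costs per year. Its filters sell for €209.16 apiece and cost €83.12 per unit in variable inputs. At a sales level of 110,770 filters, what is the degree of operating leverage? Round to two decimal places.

3.28

Contribution at this volume is 110,770 × €126.04 = €13,961,450.80.
Subtracting fixed costs: EBIT = €13,961,450.80 − €9,703,200 = €4,258,250.80.
DOL = contribution ÷ EBIT = €13,961,450.80 ÷ €4,258,250.80 = 3.2787.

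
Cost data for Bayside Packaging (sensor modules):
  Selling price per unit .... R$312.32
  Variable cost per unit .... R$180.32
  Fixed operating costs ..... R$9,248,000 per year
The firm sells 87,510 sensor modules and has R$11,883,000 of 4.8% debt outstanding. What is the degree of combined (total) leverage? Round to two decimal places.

6.67

Total contribution margin = 87,510 × R$132.00 = R$11,551,320.00.
Operating income = contribution − fixed costs = R$11,551,320.00 − R$9,248,000 = R$2,303,320.00. Interest = R$570,384.00.
DOL = R$11,551,320.00 ÷ R$2,303,320.00 = 5.0151; DFL = R$2,303,320.00 ÷ R$1,732,936.00 = 1.3291.
Combined leverage = 5.0151 × 1.3291 = 6.6656.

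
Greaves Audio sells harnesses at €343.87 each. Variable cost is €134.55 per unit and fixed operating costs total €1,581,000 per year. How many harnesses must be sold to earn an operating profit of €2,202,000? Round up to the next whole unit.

18,073 harnesses

Contribution margin per unit = €343.87 − €134.55 = €209.32.
Required volume = (fixed costs + target profit) ÷ CM = (€1,581,000 + €2,202,000) ÷ €209.32 = 18,072.81, so 18,073 harnesses.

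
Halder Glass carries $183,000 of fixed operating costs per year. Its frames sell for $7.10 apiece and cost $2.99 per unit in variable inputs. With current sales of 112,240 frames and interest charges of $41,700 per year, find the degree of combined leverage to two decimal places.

Contribution at this volume is 112,240 × $4.11 = $461,306.40.
Operating income = contribution − fixed costs = $461,306.40 − $183,000 = $278,306.40. Interest = $41,700.00, so EBIT − I = $236,606.40.
DCL = contribution ÷ (EBIT − I) = $461,306.40 ÷ $236,606.40 = 1.9497.

1.95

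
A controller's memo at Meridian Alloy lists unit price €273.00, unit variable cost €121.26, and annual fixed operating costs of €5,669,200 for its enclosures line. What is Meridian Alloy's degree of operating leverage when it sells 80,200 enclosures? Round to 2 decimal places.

Contribution at this volume is 80,200 × €151.74 = €12,169,548.00.
Subtracting fixed costs: EBIT = €12,169,548.00 − €5,669,200 = €6,500,348.00.
So DOL = total CM / EBIT = €12,169,548.00 / €6,500,348.00 = 1.8721.

1.87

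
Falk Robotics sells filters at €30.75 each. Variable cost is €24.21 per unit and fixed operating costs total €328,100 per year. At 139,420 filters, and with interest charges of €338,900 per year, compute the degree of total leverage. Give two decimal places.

Contribution at this volume is 139,420 × €6.54 = €911,806.80.
Operating income = contribution − fixed costs = €911,806.80 − €328,100 = €583,706.80. Interest = €338,900.00, so EBIT − I = €244,806.80.
Degree of total leverage = total CM / (EBIT − interest) = €911,806.80 / €244,806.80 = 3.7246.

3.72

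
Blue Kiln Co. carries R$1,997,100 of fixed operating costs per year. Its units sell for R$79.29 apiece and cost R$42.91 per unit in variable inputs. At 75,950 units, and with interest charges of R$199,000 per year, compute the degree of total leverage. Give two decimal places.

4.87

At 75,950 units, contribution = 75,950 × R$36.38 = R$2,763,061.00.
Operating income = contribution − fixed costs = R$2,763,061.00 − R$1,997,100 = R$765,961.00. Interest = R$199,000.00, so EBIT − I = R$566,961.00.
DCL = contribution ÷ (EBIT − I) = R$2,763,061.00 ÷ R$566,961.00 = 4.8735.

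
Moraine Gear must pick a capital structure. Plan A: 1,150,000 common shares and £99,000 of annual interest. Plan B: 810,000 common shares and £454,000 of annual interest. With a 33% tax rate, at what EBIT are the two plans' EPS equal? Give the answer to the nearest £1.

£1,299,735

At indifference, (EBIT − 99,000)(1 − t)/1,150,000 = (EBIT − 454,000)(1 − t)/810,000.
The (1 − t) factor cancels: (EBIT − 99,000) × 810,000 = (EBIT − 454,000) × 1,150,000.
EBIT × (1,150,000 − 810,000) = 454,000 × 1,150,000 − 99,000 × 810,000 = 441,910,000,000, so EBIT = 441,910,000,000 ÷ 340,000 = 1,299,735.29.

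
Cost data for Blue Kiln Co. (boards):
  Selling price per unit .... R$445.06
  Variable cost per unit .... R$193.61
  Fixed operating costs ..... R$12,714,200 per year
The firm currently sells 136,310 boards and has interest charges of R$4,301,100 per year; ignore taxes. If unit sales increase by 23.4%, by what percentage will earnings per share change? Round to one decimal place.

At 136,310 units, contribution = 136,310 × R$251.45 = R$34,275,149.50.
Operating income = contribution − fixed costs = R$34,275,149.50 − R$12,714,200 = R$21,560,949.50.
Interest = R$4,301,100.00, so EBIT − I = R$17,259,849.50.
DCL = total CM / (EBIT − I) = R$34,275,149.50 / R$17,259,849.50 = 1.9858.
%ΔEPS = DCL × %ΔSales = 1.9858 × +23.4% = +46.5%.

+46.5%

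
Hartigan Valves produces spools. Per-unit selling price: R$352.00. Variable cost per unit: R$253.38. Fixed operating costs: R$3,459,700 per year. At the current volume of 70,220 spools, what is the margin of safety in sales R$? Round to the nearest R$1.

Unit CM = price − variable cost = R$352.00 − R$253.38 = R$98.62. Break-even units = R$3,459,700 ÷ R$98.62 = 35,081.12; break-even revenue = 35,081.12 × R$352.00 = R$12,348,554.05.
Actual sales revenue = 70,220 × R$352.00 = R$24,717,440.00.
Margin of safety = R$24,717,440.00 − R$12,348,554.05 = R$12,368,886.

R$12,368,886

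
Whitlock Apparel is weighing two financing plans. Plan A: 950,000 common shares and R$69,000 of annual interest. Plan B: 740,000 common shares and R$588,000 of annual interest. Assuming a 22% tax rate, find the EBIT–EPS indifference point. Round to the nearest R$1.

Set EPS_A = EPS_B: (EBIT − R$69,000)(1 − 0.22) ÷ 950,000 = (EBIT − R$588,000)(1 − 0.22) ÷ 740,000.
Cancelling (1 − t) and cross-multiplying: 740,000·(EBIT − 69,000) = 950,000·(EBIT − 588,000).
Solving, EBIT = (588,000·950,000 − 69,000·740,000) / (950,000 − 740,000) = 507,540,000,000 / 210,000 = 2,416,857.14.

R$2,416,857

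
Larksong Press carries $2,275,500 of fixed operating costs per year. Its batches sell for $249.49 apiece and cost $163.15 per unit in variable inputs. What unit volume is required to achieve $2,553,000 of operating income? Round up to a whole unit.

Contribution margin per unit = $249.49 − $163.15 = $86.34.
Units = (FC + target) / CM = ($2,275,500 + $2,553,000) / $86.34 = 55,924.25, so 55,925 batches.

55,925 batches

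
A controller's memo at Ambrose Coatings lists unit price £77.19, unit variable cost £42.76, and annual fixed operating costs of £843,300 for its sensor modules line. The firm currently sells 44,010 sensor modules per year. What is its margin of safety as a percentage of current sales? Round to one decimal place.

Unit CM = price − variable cost = £77.19 − £42.76 = £34.43. Break-even units = £843,300 ÷ £34.43 = 24,493.17; break-even revenue = 24,493.17 × £77.19 = £1,890,628.14.
Actual sales revenue = 44,010 × £77.19 = £3,397,131.90.
Margin of safety = (£3,397,131.90 − £1,890,628.14) ÷ £3,397,131.90 = 44.3%.

44.3%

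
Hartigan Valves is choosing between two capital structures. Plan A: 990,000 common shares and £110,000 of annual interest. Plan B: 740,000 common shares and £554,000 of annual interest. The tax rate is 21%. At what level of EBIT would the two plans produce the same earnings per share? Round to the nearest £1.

Set EPS_A = EPS_B: (EBIT − £110,000)(1 − 0.21) ÷ 990,000 = (EBIT − £554,000)(1 − 0.21) ÷ 740,000.
The (1 − t) factor cancels: (EBIT − 110,000) × 740,000 = (EBIT − 554,000) × 990,000.
Solving, EBIT = (554,000·990,000 − 110,000·740,000) / (990,000 − 740,000) = 467,060,000,000 / 250,000 = 1,868,240.00.

£1,868,240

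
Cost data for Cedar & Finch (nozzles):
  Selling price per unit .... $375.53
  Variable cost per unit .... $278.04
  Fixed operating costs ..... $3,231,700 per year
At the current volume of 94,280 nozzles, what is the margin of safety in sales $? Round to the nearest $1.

$22,956,509

Unit CM = price − variable cost = $375.53 − $278.04 = $97.49. Break-even units = $3,231,700 ÷ $97.49 = 33,149.04; break-even revenue = 33,149.04 × $375.53 = $12,448,459.34.
Actual sales revenue = 94,280 × $375.53 = $35,404,968.40.
Margin of safety = $35,404,968.40 − $12,448,459.34 = $22,956,509.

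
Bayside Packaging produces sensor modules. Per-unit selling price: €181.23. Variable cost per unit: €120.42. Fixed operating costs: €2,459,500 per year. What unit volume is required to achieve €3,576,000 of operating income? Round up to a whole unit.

Each unit contributes €181.23 − €120.42 = €60.81.
Required volume = (fixed costs + target profit) ÷ CM = (€2,459,500 + €3,576,000) ÷ €60.81 = 99,251.77, so 99,252 sensor modules.

99,252 sensor modules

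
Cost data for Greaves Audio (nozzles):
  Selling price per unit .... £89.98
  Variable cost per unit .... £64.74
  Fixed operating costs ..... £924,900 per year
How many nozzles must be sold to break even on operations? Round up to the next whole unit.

36,645 nozzles

Each unit contributes £89.98 − £64.74 = £25.24.
Units to break even: £924,900 ÷ £25.24 = 36,644.22, rounded up to 36,645.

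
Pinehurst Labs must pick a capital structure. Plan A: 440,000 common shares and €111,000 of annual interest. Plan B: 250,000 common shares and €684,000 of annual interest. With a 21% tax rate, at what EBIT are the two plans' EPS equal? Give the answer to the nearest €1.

€1,437,947

Set EPS_A = EPS_B: (EBIT − €111,000)(1 − 0.21) ÷ 440,000 = (EBIT − €684,000)(1 − 0.21) ÷ 250,000.
Cancelling (1 − t) and cross-multiplying: 250,000·(EBIT − 111,000) = 440,000·(EBIT − 684,000).
Solving, EBIT = (684,000·440,000 − 111,000·250,000) / (440,000 − 250,000) = 273,210,000,000 / 190,000 = 1,437,947.37.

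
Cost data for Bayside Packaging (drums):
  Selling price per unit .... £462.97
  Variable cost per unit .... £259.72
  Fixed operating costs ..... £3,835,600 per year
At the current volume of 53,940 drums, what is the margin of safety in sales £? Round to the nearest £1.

£16,235,737

Contribution margin per unit = £462.97 − £259.72 = £203.25. Break-even units = £3,835,600 ÷ £203.25 = 18,871.34; break-even revenue = 18,871.34 × £462.97 = £8,736,864.61.
Current sales = 53,940 × £462.97 = £24,972,601.80.
Margin of safety = £24,972,601.80 − £8,736,864.61 = £16,235,737.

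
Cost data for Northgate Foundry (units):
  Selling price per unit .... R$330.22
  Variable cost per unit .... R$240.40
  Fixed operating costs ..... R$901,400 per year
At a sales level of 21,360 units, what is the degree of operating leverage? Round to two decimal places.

1.89

Total contribution margin = 21,360 × R$89.82 = R$1,918,555.20.
Operating income = contribution − fixed costs = R$1,918,555.20 − R$901,400 = R$1,017,155.20.
So DOL = total CM / EBIT = R$1,918,555.20 / R$1,017,155.20 = 1.8862.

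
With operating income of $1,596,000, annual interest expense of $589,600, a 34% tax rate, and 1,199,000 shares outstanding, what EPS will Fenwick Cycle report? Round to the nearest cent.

$0.55

Interest = $589,600.00, so EBT = $1,596,000 − $589,600.00 = $1,006,400.00.
Net income = $1,006,400.00 × (1 − 0.34) = $664,224.00.
Per share: $664,224.00 / 1,199,000 shares = $0.55.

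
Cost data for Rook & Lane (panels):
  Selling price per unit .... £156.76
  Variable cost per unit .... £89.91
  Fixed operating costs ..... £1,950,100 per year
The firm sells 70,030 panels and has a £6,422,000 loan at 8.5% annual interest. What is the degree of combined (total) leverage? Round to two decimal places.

At 70,030 units, contribution = 70,030 × £66.85 = £4,681,505.50.
Subtracting fixed costs: EBIT = £4,681,505.50 − £1,950,100 = £2,731,405.50. Interest = £545,870.00.
DOL = £4,681,505.50 ÷ £2,731,405.50 = 1.7140; DFL = £2,731,405.50 ÷ £2,185,535.50 = 1.2498.
DCL = DOL × DFL = 1.7140 × 1.2498 = 2.1422.

2.14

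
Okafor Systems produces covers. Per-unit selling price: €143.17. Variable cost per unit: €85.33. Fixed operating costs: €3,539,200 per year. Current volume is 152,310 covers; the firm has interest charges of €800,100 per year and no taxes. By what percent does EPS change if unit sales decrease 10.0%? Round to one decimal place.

At 152,310 units, contribution = 152,310 × €57.84 = €8,809,610.40.
Subtracting fixed costs: EBIT = €8,809,610.40 − €3,539,200 = €5,270,410.40.
Interest = €800,100.00, so EBIT − I = €4,470,310.40.
Degree of combined leverage = contribution ÷ (EBIT − I) = €8,809,610.40 ÷ €4,470,310.40 = 1.9707.
%ΔEPS = DCL × %ΔSales = 1.9707 × -10.0% = -19.7%.

-19.7%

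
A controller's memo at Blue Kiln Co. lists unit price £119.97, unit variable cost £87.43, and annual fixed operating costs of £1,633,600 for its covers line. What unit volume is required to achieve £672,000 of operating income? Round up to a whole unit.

Each unit contributes £119.97 − £87.43 = £32.54.
Required volume = (fixed costs + target profit) ÷ CM = (£1,633,600 + £672,000) ÷ £32.54 = 70,854.33, so 70,855 covers.

70,855 covers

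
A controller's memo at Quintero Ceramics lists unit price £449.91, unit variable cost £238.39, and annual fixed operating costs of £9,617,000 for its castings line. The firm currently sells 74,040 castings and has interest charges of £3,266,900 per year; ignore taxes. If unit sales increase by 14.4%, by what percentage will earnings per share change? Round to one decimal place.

Contribution at this volume is 74,040 × £211.52 = £15,660,940.80.
EBIT = £15,660,940.80 − £9,617,000 = £6,043,940.80.
Interest = £3,266,900.00, so EBIT − I = £2,777,040.80.
DCL = total CM / (EBIT − I) = £15,660,940.80 / £2,777,040.80 = 5.6394.
%ΔEPS = DCL × %ΔSales = 5.6394 × +14.4% = +81.2%.

+81.2%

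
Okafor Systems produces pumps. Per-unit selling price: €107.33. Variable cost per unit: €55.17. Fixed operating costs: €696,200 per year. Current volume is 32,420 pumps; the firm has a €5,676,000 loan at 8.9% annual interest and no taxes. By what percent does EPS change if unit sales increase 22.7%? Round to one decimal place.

+78.4%

At 32,420 units, contribution = 32,420 × €52.16 = €1,691,027.20.
Subtracting fixed costs: EBIT = €1,691,027.20 − €696,200 = €994,827.20.
After interest of €505,164.00, pre-tax earnings = €489,663.20.
DCL = total CM / (EBIT − I) = €1,691,027.20 / €489,663.20 = 3.4534.
EPS therefore changes by 3.4534 × (+22.7%) = +78.4%.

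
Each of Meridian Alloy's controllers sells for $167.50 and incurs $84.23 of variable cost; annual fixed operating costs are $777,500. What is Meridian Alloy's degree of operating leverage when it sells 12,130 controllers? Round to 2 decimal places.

At 12,130 units, contribution = 12,130 × $83.27 = $1,010,065.10.
Subtracting fixed costs: EBIT = $1,010,065.10 − $777,500 = $232,565.10.
Degree of operating leverage = $1,010,065.10 / $232,565.10 = 4.3431.

4.34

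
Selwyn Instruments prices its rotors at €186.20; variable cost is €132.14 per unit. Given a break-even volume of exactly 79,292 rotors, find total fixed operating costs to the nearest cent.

Contribution margin per unit = €186.20 − €132.14 = €54.06.
Since BE = FC / CM, FC = 79,292 × €54.06 = €4,286,525.52.

€4,286,525.52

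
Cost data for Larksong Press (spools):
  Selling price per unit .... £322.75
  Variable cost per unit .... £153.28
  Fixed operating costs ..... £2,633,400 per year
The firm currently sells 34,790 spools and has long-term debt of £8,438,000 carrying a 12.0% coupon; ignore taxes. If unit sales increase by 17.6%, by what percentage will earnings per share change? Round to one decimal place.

Contribution at this volume is 34,790 × £169.47 = £5,895,861.30.
Subtracting fixed costs: EBIT = £5,895,861.30 − £2,633,400 = £3,262,461.30.
After interest of £1,012,560.00, pre-tax earnings = £2,249,901.30.
Degree of combined leverage = contribution ÷ (EBIT − I) = £5,895,861.30 ÷ £2,249,901.30 = 2.6205.
%ΔEPS = DCL × %ΔSales = 2.6205 × +17.6% = +46.1%.

+46.1%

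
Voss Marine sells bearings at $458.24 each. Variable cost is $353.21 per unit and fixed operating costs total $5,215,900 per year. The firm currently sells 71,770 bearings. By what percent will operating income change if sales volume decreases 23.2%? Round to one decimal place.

-75.3%

At 71,770 units, contribution = 71,770 × $105.03 = $7,538,003.10.
EBIT = $7,538,003.10 − $5,215,900 = $2,322,103.10.
So DOL = total CM / EBIT = $7,538,003.10 / $2,322,103.10 = 3.2462.
Operating income changes by 3.2462 × -23.2% = -75.3%.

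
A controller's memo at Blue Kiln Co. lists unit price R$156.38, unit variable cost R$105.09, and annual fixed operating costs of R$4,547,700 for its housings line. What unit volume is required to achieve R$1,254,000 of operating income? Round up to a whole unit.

113,116 housings

Contribution margin per unit = R$156.38 − R$105.09 = R$51.29.
Units = (FC + target) / CM = (R$4,547,700 + R$1,254,000) / R$51.29 = 113,115.62, so 113,116 housings.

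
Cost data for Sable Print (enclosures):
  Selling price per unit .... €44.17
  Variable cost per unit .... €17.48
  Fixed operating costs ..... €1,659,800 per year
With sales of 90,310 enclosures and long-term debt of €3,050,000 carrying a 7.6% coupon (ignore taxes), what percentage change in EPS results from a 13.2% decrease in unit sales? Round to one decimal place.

-61.3%

At 90,310 units, contribution = 90,310 × €26.69 = €2,410,373.90.
Subtracting fixed costs: EBIT = €2,410,373.90 − €1,659,800 = €750,573.90.
After interest of €231,800.00, pre-tax earnings = €518,773.90.
DCL = total CM / (EBIT − I) = €2,410,373.90 / €518,773.90 = 4.6463.
EPS therefore changes by 4.6463 × (-13.2%) = -61.3%.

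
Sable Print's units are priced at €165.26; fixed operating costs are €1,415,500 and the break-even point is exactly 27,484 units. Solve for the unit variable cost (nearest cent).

€113.76

Contribution per unit must be FC / Q = €1,415,500 / 27,484 = €51.5027.
Hence VC = price − CM = €165.26 − €51.5027 = €113.76.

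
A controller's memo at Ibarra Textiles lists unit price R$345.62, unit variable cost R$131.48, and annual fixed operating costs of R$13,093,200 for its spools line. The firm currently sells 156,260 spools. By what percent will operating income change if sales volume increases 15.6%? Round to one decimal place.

+25.6%

At 156,260 units, contribution = 156,260 × R$214.14 = R$33,461,516.40.
Operating income = contribution − fixed costs = R$33,461,516.40 − R$13,093,200 = R$20,368,316.40.
DOL = contribution ÷ EBIT = R$33,461,516.40 ÷ R$20,368,316.40 = 1.6428.
Operating income changes by 1.6428 × +15.6% = +25.6%.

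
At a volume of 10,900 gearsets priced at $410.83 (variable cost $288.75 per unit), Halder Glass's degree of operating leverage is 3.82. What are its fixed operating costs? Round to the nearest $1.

Total contribution margin = 10,900 × $122.08 = $1,330,672.00.
Since DOL = CM ÷ EBIT, EBIT = $1,330,672.00 ÷ 3.82 = $348,343.46.
And FC = contribution − EBIT = $1,330,672.00 − $348,343.46 = $982,329.

$982,329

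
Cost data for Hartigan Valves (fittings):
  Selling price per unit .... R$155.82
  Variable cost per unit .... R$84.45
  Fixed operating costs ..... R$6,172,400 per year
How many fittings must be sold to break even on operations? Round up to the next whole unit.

Contribution margin per unit = R$155.82 − R$84.45 = R$71.37.
Units to break even: R$6,172,400 ÷ R$71.37 = 86,484.52, rounded up to 86,485.

86,485 fittings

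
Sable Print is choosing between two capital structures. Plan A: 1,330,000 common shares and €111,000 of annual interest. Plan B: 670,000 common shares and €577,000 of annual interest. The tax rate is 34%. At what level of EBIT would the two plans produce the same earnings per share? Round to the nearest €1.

At indifference, (EBIT − 111,000)(1 − t)/1,330,000 = (EBIT − 577,000)(1 − t)/670,000.
The (1 − t) factor cancels: (EBIT − 111,000) × 670,000 = (EBIT − 577,000) × 1,330,000.
EBIT × (1,330,000 − 670,000) = 577,000 × 1,330,000 − 111,000 × 670,000 = 693,040,000,000, so EBIT = 693,040,000,000 ÷ 660,000 = 1,050,060.61.

€1,050,061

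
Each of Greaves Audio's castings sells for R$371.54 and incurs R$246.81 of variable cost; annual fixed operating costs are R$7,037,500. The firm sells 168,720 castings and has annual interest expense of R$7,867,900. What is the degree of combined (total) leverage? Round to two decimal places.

Contribution at this volume is 168,720 × R$124.73 = R$21,044,445.60.
EBIT = R$21,044,445.60 − R$7,037,500 = R$14,006,945.60. Interest = R$7,867,900.00.
DOL = R$21,044,445.60 ÷ R$14,006,945.60 = 1.5024; DFL = R$14,006,945.60 ÷ R$6,139,045.60 = 2.2816.
DCL = DOL × DFL = 1.5024 × 2.2816 = 3.4279.

3.43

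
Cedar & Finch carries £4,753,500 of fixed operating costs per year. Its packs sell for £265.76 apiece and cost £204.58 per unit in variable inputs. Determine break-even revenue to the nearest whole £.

£20,648,744

Contribution margin per unit = £265.76 − £204.58 = £61.18, a CM ratio of £61.18 ÷ £265.76 = 0.2302.
Break-even revenue = fixed costs × price ÷ CM = £4,753,500 × £265.76 ÷ £61.18 = £20,648,744.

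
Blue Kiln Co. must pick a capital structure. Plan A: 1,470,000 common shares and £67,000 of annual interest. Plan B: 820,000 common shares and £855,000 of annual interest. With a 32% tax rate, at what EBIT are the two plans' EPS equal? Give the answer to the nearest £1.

At indifference, (EBIT − 67,000)(1 − t)/1,470,000 = (EBIT − 855,000)(1 − t)/820,000.
Cancelling (1 − t) and cross-multiplying: 820,000·(EBIT − 67,000) = 1,470,000·(EBIT − 855,000).
Solving, EBIT = (855,000·1,470,000 − 67,000·820,000) / (1,470,000 − 820,000) = 1,201,910,000,000 / 650,000 = 1,849,092.31.

£1,849,092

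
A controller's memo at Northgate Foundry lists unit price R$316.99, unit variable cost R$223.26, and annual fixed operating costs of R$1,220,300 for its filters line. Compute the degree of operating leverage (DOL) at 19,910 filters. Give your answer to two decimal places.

2.89

At 19,910 units, contribution = 19,910 × R$93.73 = R$1,866,164.30.
EBIT = R$1,866,164.30 − R$1,220,300 = R$645,864.30.
So DOL = total CM / EBIT = R$1,866,164.30 / R$645,864.30 = 2.8894.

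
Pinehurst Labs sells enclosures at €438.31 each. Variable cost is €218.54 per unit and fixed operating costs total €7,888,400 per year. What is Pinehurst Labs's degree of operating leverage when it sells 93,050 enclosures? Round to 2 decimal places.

1.63

Contribution at this volume is 93,050 × €219.77 = €20,449,598.50.
Operating income = contribution − fixed costs = €20,449,598.50 − €7,888,400 = €12,561,198.50.
DOL = contribution ÷ EBIT = €20,449,598.50 ÷ €12,561,198.50 = 1.6280.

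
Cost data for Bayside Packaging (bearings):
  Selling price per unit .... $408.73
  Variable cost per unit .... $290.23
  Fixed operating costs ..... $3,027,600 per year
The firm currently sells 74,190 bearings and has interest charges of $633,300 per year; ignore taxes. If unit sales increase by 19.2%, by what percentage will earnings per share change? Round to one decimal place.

Total contribution margin = 74,190 × $118.50 = $8,791,515.00.
EBIT = $8,791,515.00 − $3,027,600 = $5,763,915.00.
Interest = $633,300.00, so EBIT − I = $5,130,615.00.
Degree of combined leverage = contribution ÷ (EBIT − I) = $8,791,515.00 ÷ $5,130,615.00 = 1.7135.
%ΔEPS = DCL × %ΔSales = 1.7135 × +19.2% = +32.9%.

+32.9%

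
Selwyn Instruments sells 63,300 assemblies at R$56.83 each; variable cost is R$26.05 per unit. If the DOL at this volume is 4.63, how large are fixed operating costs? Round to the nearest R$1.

Total contribution margin = 63,300 × R$30.78 = R$1,948,374.00.
Since DOL = CM ÷ EBIT, EBIT = R$1,948,374.00 ÷ 4.63 = R$420,815.12.
And FC = contribution − EBIT = R$1,948,374.00 − R$420,815.12 = R$1,527,559.

R$1,527,559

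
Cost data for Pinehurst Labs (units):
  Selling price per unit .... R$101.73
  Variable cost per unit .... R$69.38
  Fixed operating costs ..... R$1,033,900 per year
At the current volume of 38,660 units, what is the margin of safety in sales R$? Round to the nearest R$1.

R$681,610

Each unit contributes R$101.73 − R$69.38 = R$32.35. Break-even units = R$1,033,900 ÷ R$32.35 = 31,959.81; break-even revenue = 31,959.81 × R$101.73 = R$3,251,271.93.
Current sales = 38,660 × R$101.73 = R$3,932,881.80.
Margin of safety = R$3,932,881.80 − R$3,251,271.93 = R$681,610.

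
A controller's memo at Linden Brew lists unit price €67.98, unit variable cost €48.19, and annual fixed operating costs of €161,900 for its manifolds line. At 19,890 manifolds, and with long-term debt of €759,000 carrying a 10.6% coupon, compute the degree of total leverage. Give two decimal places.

2.60

At 19,890 units, contribution = 19,890 × €19.79 = €393,623.10.
Operating income = contribution − fixed costs = €393,623.10 − €161,900 = €231,723.10. Interest = €80,454.00, so EBIT − I = €151,269.10.
DCL = contribution ÷ (EBIT − I) = €393,623.10 ÷ €151,269.10 = 2.6021.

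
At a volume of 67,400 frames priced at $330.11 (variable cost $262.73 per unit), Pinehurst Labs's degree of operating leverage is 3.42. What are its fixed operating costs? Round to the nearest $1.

At 67,400 units, contribution = 67,400 × $67.38 = $4,541,412.00.
DOL = contribution / EBIT, so EBIT = $4,541,412.00 / 3.42 = $1,327,898.25.
Fixed costs = CM − EBIT = $4,541,412.00 − $1,327,898.25 = $3,213,514.

$3,213,514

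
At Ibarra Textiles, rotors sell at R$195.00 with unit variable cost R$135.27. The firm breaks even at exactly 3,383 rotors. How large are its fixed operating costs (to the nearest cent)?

Each unit contributes R$195.00 − R$135.27 = R$59.73.
Since BE = FC / CM, FC = 3,383 × R$59.73 = R$202,066.59.

R$202,066.59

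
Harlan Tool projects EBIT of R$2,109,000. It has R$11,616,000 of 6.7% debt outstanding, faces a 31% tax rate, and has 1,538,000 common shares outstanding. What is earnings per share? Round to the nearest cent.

Pre-tax income = R$2,109,000 − R$778,272.00 = R$1,330,728.00.
After tax at 31%: net income = R$1,330,728.00 × 0.69 = R$918,202.32.
EPS = R$918,202.32 ÷ 1,538,000 = R$0.60.

R$0.60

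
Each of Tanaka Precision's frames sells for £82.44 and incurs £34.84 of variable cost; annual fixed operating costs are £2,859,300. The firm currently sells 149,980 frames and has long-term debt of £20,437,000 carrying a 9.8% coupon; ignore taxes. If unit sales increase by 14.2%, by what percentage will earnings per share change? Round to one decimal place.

Contribution at this volume is 149,980 × £47.60 = £7,139,048.00.
EBIT = £7,139,048.00 − £2,859,300 = £4,279,748.00.
Interest = £2,002,826.00, so EBIT − I = £2,276,922.00.
Degree of combined leverage = contribution ÷ (EBIT − I) = £7,139,048.00 ÷ £2,276,922.00 = 3.1354.
EPS therefore changes by 3.1354 × (+14.2%) = +44.5%.

+44.5%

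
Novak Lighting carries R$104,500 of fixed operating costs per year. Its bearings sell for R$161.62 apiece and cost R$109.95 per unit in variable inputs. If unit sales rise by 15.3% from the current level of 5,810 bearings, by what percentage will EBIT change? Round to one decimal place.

Contribution at this volume is 5,810 × R$51.67 = R$300,202.70.
Subtracting fixed costs: EBIT = R$300,202.70 − R$104,500 = R$195,702.70.
So DOL = total CM / EBIT = R$300,202.70 / R$195,702.70 = 1.5340.
Operating income changes by 1.5340 × +15.3% = +23.5%.

+23.5%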